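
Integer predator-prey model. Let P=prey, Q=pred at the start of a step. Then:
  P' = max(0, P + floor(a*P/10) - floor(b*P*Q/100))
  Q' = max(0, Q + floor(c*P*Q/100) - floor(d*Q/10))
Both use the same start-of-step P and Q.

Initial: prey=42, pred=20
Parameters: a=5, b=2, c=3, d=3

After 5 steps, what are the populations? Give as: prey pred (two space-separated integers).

Answer: 0 70

Derivation:
Step 1: prey: 42+21-16=47; pred: 20+25-6=39
Step 2: prey: 47+23-36=34; pred: 39+54-11=82
Step 3: prey: 34+17-55=0; pred: 82+83-24=141
Step 4: prey: 0+0-0=0; pred: 141+0-42=99
Step 5: prey: 0+0-0=0; pred: 99+0-29=70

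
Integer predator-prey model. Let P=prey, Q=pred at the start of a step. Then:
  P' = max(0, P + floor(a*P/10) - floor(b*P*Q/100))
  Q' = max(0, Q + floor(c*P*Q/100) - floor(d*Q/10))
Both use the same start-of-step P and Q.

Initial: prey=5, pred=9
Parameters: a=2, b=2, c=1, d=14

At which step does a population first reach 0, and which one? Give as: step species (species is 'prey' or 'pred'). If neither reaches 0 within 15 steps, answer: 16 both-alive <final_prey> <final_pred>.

Step 1: prey: 5+1-0=6; pred: 9+0-12=0
First extinction: pred at step 1

Answer: 1 pred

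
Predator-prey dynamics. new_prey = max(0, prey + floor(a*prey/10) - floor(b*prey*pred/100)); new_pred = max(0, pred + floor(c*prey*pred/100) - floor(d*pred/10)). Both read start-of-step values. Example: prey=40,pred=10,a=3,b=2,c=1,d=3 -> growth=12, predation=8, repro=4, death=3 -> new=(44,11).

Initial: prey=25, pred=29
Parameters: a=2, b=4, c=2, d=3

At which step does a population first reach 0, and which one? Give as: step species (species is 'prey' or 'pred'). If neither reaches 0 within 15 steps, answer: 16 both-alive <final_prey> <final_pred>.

Step 1: prey: 25+5-29=1; pred: 29+14-8=35
Step 2: prey: 1+0-1=0; pred: 35+0-10=25
First extinction: prey at step 2

Answer: 2 prey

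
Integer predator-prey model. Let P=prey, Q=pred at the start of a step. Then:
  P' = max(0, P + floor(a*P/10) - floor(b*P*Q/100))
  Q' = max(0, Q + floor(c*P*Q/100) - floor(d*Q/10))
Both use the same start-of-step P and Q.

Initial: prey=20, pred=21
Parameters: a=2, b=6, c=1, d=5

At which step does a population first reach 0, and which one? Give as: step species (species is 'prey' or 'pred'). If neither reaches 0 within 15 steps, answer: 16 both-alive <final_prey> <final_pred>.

Answer: 1 prey

Derivation:
Step 1: prey: 20+4-25=0; pred: 21+4-10=15
First extinction: prey at step 1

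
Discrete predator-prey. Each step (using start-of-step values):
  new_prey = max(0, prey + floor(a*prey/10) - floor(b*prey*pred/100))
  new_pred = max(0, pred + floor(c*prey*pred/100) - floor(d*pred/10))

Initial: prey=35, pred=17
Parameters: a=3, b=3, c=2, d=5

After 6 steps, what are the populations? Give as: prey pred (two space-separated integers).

Answer: 10 8

Derivation:
Step 1: prey: 35+10-17=28; pred: 17+11-8=20
Step 2: prey: 28+8-16=20; pred: 20+11-10=21
Step 3: prey: 20+6-12=14; pred: 21+8-10=19
Step 4: prey: 14+4-7=11; pred: 19+5-9=15
Step 5: prey: 11+3-4=10; pred: 15+3-7=11
Step 6: prey: 10+3-3=10; pred: 11+2-5=8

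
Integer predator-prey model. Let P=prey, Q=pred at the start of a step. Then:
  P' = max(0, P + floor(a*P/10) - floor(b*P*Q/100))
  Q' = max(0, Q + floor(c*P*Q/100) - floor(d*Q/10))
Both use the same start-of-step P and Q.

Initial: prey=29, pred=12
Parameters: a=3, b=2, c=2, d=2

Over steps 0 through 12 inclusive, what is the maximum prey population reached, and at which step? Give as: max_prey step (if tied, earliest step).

Step 1: prey: 29+8-6=31; pred: 12+6-2=16
Step 2: prey: 31+9-9=31; pred: 16+9-3=22
Step 3: prey: 31+9-13=27; pred: 22+13-4=31
Step 4: prey: 27+8-16=19; pred: 31+16-6=41
Step 5: prey: 19+5-15=9; pred: 41+15-8=48
Step 6: prey: 9+2-8=3; pred: 48+8-9=47
Step 7: prey: 3+0-2=1; pred: 47+2-9=40
Step 8: prey: 1+0-0=1; pred: 40+0-8=32
Step 9: prey: 1+0-0=1; pred: 32+0-6=26
Step 10: prey: 1+0-0=1; pred: 26+0-5=21
Step 11: prey: 1+0-0=1; pred: 21+0-4=17
Step 12: prey: 1+0-0=1; pred: 17+0-3=14
Max prey = 31 at step 1

Answer: 31 1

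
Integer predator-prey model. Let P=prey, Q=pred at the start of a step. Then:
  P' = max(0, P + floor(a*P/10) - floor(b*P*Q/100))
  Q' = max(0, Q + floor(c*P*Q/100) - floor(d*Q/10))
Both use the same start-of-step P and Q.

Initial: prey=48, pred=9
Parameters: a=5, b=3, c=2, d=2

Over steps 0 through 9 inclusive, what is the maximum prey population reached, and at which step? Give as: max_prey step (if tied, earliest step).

Step 1: prey: 48+24-12=60; pred: 9+8-1=16
Step 2: prey: 60+30-28=62; pred: 16+19-3=32
Step 3: prey: 62+31-59=34; pred: 32+39-6=65
Step 4: prey: 34+17-66=0; pred: 65+44-13=96
Step 5: prey: 0+0-0=0; pred: 96+0-19=77
Step 6: prey: 0+0-0=0; pred: 77+0-15=62
Step 7: prey: 0+0-0=0; pred: 62+0-12=50
Step 8: prey: 0+0-0=0; pred: 50+0-10=40
Step 9: prey: 0+0-0=0; pred: 40+0-8=32
Max prey = 62 at step 2

Answer: 62 2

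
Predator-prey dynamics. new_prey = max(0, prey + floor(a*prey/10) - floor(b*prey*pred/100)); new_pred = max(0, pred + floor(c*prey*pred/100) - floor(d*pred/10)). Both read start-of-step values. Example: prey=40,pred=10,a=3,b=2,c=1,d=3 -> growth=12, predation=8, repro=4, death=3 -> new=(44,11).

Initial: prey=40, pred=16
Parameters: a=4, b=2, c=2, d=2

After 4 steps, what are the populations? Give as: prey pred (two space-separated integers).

Answer: 1 82

Derivation:
Step 1: prey: 40+16-12=44; pred: 16+12-3=25
Step 2: prey: 44+17-22=39; pred: 25+22-5=42
Step 3: prey: 39+15-32=22; pred: 42+32-8=66
Step 4: prey: 22+8-29=1; pred: 66+29-13=82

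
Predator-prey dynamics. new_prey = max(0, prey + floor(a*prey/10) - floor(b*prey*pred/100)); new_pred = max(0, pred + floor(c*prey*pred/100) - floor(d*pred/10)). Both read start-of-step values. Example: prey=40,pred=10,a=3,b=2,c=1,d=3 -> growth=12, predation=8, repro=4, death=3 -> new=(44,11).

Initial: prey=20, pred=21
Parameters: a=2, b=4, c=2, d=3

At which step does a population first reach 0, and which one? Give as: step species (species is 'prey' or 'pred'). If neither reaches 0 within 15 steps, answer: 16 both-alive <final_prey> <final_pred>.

Step 1: prey: 20+4-16=8; pred: 21+8-6=23
Step 2: prey: 8+1-7=2; pred: 23+3-6=20
Step 3: prey: 2+0-1=1; pred: 20+0-6=14
Step 4: prey: 1+0-0=1; pred: 14+0-4=10
Step 5: prey: 1+0-0=1; pred: 10+0-3=7
Step 6: prey: 1+0-0=1; pred: 7+0-2=5
Step 7: prey: 1+0-0=1; pred: 5+0-1=4
Step 8: prey: 1+0-0=1; pred: 4+0-1=3
Step 9: prey: 1+0-0=1; pred: 3+0-0=3
Steps 10-15: state stable at prey=1, pred=3 (no change)
No extinction within 15 steps

Answer: 16 both-alive 1 3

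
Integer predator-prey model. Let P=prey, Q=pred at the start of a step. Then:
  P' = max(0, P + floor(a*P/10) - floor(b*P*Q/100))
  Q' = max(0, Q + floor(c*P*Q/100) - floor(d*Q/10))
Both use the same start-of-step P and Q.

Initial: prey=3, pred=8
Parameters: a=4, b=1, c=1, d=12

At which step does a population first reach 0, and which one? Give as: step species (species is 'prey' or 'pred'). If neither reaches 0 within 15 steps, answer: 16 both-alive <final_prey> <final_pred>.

Step 1: prey: 3+1-0=4; pred: 8+0-9=0
First extinction: pred at step 1

Answer: 1 pred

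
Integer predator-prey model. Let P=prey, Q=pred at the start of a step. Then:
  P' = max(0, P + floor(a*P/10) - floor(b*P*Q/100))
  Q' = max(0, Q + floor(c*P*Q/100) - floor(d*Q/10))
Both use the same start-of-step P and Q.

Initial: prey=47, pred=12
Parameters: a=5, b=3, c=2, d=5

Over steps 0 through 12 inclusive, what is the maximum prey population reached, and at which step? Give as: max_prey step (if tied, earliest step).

Step 1: prey: 47+23-16=54; pred: 12+11-6=17
Step 2: prey: 54+27-27=54; pred: 17+18-8=27
Step 3: prey: 54+27-43=38; pred: 27+29-13=43
Step 4: prey: 38+19-49=8; pred: 43+32-21=54
Step 5: prey: 8+4-12=0; pred: 54+8-27=35
Step 6: prey: 0+0-0=0; pred: 35+0-17=18
Step 7: prey: 0+0-0=0; pred: 18+0-9=9
Step 8: prey: 0+0-0=0; pred: 9+0-4=5
Step 9: prey: 0+0-0=0; pred: 5+0-2=3
Step 10: prey: 0+0-0=0; pred: 3+0-1=2
Step 11: prey: 0+0-0=0; pred: 2+0-1=1
Step 12: prey: 0+0-0=0; pred: 1+0-0=1
Max prey = 54 at step 1

Answer: 54 1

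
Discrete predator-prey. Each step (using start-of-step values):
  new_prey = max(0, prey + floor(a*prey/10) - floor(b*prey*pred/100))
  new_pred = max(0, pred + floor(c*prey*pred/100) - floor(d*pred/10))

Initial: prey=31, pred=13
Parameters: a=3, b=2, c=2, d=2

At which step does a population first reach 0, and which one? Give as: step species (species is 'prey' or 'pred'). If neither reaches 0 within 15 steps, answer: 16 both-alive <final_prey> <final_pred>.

Step 1: prey: 31+9-8=32; pred: 13+8-2=19
Step 2: prey: 32+9-12=29; pred: 19+12-3=28
Step 3: prey: 29+8-16=21; pred: 28+16-5=39
Step 4: prey: 21+6-16=11; pred: 39+16-7=48
Step 5: prey: 11+3-10=4; pred: 48+10-9=49
Step 6: prey: 4+1-3=2; pred: 49+3-9=43
Step 7: prey: 2+0-1=1; pred: 43+1-8=36
Step 8: prey: 1+0-0=1; pred: 36+0-7=29
Step 9: prey: 1+0-0=1; pred: 29+0-5=24
Step 10: prey: 1+0-0=1; pred: 24+0-4=20
Step 11: prey: 1+0-0=1; pred: 20+0-4=16
Step 12: prey: 1+0-0=1; pred: 16+0-3=13
Step 13: prey: 1+0-0=1; pred: 13+0-2=11
Step 14: prey: 1+0-0=1; pred: 11+0-2=9
Step 15: prey: 1+0-0=1; pred: 9+0-1=8
No extinction within 15 steps

Answer: 16 both-alive 1 8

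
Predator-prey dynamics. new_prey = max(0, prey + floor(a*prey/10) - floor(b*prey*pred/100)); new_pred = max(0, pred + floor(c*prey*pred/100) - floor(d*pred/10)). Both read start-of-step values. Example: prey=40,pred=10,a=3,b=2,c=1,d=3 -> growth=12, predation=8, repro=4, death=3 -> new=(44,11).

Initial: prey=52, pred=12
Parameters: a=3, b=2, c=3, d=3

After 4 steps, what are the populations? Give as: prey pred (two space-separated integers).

Answer: 0 94

Derivation:
Step 1: prey: 52+15-12=55; pred: 12+18-3=27
Step 2: prey: 55+16-29=42; pred: 27+44-8=63
Step 3: prey: 42+12-52=2; pred: 63+79-18=124
Step 4: prey: 2+0-4=0; pred: 124+7-37=94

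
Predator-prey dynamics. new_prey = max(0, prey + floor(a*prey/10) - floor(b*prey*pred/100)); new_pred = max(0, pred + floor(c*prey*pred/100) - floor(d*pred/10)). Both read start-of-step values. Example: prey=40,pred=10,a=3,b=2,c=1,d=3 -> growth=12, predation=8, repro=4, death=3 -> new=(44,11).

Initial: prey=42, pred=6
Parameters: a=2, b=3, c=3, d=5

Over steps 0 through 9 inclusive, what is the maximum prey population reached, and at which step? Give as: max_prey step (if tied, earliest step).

Answer: 43 1

Derivation:
Step 1: prey: 42+8-7=43; pred: 6+7-3=10
Step 2: prey: 43+8-12=39; pred: 10+12-5=17
Step 3: prey: 39+7-19=27; pred: 17+19-8=28
Step 4: prey: 27+5-22=10; pred: 28+22-14=36
Step 5: prey: 10+2-10=2; pred: 36+10-18=28
Step 6: prey: 2+0-1=1; pred: 28+1-14=15
Step 7: prey: 1+0-0=1; pred: 15+0-7=8
Step 8: prey: 1+0-0=1; pred: 8+0-4=4
Step 9: prey: 1+0-0=1; pred: 4+0-2=2
Max prey = 43 at step 1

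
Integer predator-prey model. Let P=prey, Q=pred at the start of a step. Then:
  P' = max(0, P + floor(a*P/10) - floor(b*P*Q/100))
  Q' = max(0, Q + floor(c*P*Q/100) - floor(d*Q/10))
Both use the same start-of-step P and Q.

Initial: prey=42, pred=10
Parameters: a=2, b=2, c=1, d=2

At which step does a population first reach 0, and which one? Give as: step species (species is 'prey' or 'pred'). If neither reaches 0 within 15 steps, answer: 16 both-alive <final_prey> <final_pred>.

Answer: 16 both-alive 6 7

Derivation:
Step 1: prey: 42+8-8=42; pred: 10+4-2=12
Step 2: prey: 42+8-10=40; pred: 12+5-2=15
Step 3: prey: 40+8-12=36; pred: 15+6-3=18
Step 4: prey: 36+7-12=31; pred: 18+6-3=21
Step 5: prey: 31+6-13=24; pred: 21+6-4=23
Step 6: prey: 24+4-11=17; pred: 23+5-4=24
Step 7: prey: 17+3-8=12; pred: 24+4-4=24
Step 8: prey: 12+2-5=9; pred: 24+2-4=22
Step 9: prey: 9+1-3=7; pred: 22+1-4=19
Step 10: prey: 7+1-2=6; pred: 19+1-3=17
Step 11: prey: 6+1-2=5; pred: 17+1-3=15
Step 12: prey: 5+1-1=5; pred: 15+0-3=12
Step 13: prey: 5+1-1=5; pred: 12+0-2=10
Step 14: prey: 5+1-1=5; pred: 10+0-2=8
Step 15: prey: 5+1-0=6; pred: 8+0-1=7
No extinction within 15 steps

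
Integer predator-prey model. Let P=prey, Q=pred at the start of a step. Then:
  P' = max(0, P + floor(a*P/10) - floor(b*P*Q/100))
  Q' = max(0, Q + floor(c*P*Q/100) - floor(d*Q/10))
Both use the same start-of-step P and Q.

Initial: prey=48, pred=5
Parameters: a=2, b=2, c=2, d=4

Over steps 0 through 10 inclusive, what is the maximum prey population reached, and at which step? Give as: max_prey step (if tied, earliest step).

Step 1: prey: 48+9-4=53; pred: 5+4-2=7
Step 2: prey: 53+10-7=56; pred: 7+7-2=12
Step 3: prey: 56+11-13=54; pred: 12+13-4=21
Step 4: prey: 54+10-22=42; pred: 21+22-8=35
Step 5: prey: 42+8-29=21; pred: 35+29-14=50
Step 6: prey: 21+4-21=4; pred: 50+21-20=51
Step 7: prey: 4+0-4=0; pred: 51+4-20=35
Step 8: prey: 0+0-0=0; pred: 35+0-14=21
Step 9: prey: 0+0-0=0; pred: 21+0-8=13
Step 10: prey: 0+0-0=0; pred: 13+0-5=8
Max prey = 56 at step 2

Answer: 56 2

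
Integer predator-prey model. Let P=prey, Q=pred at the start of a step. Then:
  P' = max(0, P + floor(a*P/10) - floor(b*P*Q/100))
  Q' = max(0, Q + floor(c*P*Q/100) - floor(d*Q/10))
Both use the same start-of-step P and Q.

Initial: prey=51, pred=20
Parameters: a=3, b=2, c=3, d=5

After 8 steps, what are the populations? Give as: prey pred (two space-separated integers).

Step 1: prey: 51+15-20=46; pred: 20+30-10=40
Step 2: prey: 46+13-36=23; pred: 40+55-20=75
Step 3: prey: 23+6-34=0; pred: 75+51-37=89
Step 4: prey: 0+0-0=0; pred: 89+0-44=45
Step 5: prey: 0+0-0=0; pred: 45+0-22=23
Step 6: prey: 0+0-0=0; pred: 23+0-11=12
Step 7: prey: 0+0-0=0; pred: 12+0-6=6
Step 8: prey: 0+0-0=0; pred: 6+0-3=3

Answer: 0 3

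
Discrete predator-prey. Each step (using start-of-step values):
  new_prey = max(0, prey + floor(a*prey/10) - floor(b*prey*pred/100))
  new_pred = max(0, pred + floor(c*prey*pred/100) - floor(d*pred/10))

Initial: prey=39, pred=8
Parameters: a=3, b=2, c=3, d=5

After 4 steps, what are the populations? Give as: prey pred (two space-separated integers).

Answer: 15 72

Derivation:
Step 1: prey: 39+11-6=44; pred: 8+9-4=13
Step 2: prey: 44+13-11=46; pred: 13+17-6=24
Step 3: prey: 46+13-22=37; pred: 24+33-12=45
Step 4: prey: 37+11-33=15; pred: 45+49-22=72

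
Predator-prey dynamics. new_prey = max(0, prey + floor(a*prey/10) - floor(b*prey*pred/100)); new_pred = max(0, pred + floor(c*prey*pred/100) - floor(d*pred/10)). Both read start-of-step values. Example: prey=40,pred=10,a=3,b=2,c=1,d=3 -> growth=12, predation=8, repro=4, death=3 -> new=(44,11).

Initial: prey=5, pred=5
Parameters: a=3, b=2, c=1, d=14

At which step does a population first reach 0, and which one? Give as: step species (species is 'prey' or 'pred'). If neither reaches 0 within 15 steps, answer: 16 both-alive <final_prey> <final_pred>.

Answer: 1 pred

Derivation:
Step 1: prey: 5+1-0=6; pred: 5+0-7=0
First extinction: pred at step 1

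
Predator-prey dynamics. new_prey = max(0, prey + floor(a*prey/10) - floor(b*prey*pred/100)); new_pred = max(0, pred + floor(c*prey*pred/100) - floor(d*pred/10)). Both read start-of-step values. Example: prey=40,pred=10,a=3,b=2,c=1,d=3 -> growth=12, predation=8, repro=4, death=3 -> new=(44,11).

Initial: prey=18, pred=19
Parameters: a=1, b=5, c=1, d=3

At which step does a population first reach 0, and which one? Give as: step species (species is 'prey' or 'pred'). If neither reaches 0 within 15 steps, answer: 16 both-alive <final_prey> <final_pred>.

Answer: 16 both-alive 1 3

Derivation:
Step 1: prey: 18+1-17=2; pred: 19+3-5=17
Step 2: prey: 2+0-1=1; pred: 17+0-5=12
Step 3: prey: 1+0-0=1; pred: 12+0-3=9
Step 4: prey: 1+0-0=1; pred: 9+0-2=7
Step 5: prey: 1+0-0=1; pred: 7+0-2=5
Step 6: prey: 1+0-0=1; pred: 5+0-1=4
Step 7: prey: 1+0-0=1; pred: 4+0-1=3
Step 8: prey: 1+0-0=1; pred: 3+0-0=3
Steps 9-15: state stable at prey=1, pred=3 (no change)
No extinction within 15 steps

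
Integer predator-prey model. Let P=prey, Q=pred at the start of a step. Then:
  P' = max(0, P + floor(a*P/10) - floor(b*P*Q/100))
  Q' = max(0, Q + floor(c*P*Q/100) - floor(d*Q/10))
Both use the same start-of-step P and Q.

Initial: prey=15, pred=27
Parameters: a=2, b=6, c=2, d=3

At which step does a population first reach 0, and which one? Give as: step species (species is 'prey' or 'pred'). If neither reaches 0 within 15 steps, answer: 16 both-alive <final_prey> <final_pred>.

Answer: 1 prey

Derivation:
Step 1: prey: 15+3-24=0; pred: 27+8-8=27
First extinction: prey at step 1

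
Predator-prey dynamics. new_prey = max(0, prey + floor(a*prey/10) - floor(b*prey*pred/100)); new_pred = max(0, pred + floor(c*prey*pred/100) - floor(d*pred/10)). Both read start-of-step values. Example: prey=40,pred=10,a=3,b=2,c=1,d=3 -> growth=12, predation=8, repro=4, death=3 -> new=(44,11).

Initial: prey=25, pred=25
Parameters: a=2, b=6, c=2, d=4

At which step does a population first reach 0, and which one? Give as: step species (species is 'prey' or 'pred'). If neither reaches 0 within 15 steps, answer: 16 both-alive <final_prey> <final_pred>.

Step 1: prey: 25+5-37=0; pred: 25+12-10=27
First extinction: prey at step 1

Answer: 1 prey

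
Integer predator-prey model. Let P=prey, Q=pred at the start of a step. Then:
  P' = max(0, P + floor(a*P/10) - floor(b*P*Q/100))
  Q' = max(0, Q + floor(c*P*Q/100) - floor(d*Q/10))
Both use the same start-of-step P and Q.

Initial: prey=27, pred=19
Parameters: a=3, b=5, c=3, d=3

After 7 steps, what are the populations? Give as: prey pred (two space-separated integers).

Step 1: prey: 27+8-25=10; pred: 19+15-5=29
Step 2: prey: 10+3-14=0; pred: 29+8-8=29
Step 3: prey: 0+0-0=0; pred: 29+0-8=21
Step 4: prey: 0+0-0=0; pred: 21+0-6=15
Step 5: prey: 0+0-0=0; pred: 15+0-4=11
Step 6: prey: 0+0-0=0; pred: 11+0-3=8
Step 7: prey: 0+0-0=0; pred: 8+0-2=6

Answer: 0 6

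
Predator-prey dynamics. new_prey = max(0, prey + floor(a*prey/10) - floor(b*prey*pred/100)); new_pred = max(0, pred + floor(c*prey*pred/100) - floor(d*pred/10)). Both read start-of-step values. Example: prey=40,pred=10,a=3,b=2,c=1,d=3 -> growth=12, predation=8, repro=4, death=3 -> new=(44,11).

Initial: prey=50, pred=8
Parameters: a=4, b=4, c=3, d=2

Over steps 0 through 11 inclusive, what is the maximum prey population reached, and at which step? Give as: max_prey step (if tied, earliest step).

Answer: 54 1

Derivation:
Step 1: prey: 50+20-16=54; pred: 8+12-1=19
Step 2: prey: 54+21-41=34; pred: 19+30-3=46
Step 3: prey: 34+13-62=0; pred: 46+46-9=83
Step 4: prey: 0+0-0=0; pred: 83+0-16=67
Step 5: prey: 0+0-0=0; pred: 67+0-13=54
Step 6: prey: 0+0-0=0; pred: 54+0-10=44
Step 7: prey: 0+0-0=0; pred: 44+0-8=36
Step 8: prey: 0+0-0=0; pred: 36+0-7=29
Step 9: prey: 0+0-0=0; pred: 29+0-5=24
Step 10: prey: 0+0-0=0; pred: 24+0-4=20
Step 11: prey: 0+0-0=0; pred: 20+0-4=16
Max prey = 54 at step 1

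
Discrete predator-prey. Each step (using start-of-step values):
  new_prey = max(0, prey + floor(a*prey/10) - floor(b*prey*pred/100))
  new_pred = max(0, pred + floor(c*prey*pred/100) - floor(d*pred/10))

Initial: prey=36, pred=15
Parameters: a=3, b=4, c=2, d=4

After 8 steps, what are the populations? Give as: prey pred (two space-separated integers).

Answer: 2 2

Derivation:
Step 1: prey: 36+10-21=25; pred: 15+10-6=19
Step 2: prey: 25+7-19=13; pred: 19+9-7=21
Step 3: prey: 13+3-10=6; pred: 21+5-8=18
Step 4: prey: 6+1-4=3; pred: 18+2-7=13
Step 5: prey: 3+0-1=2; pred: 13+0-5=8
Step 6: prey: 2+0-0=2; pred: 8+0-3=5
Step 7: prey: 2+0-0=2; pred: 5+0-2=3
Step 8: prey: 2+0-0=2; pred: 3+0-1=2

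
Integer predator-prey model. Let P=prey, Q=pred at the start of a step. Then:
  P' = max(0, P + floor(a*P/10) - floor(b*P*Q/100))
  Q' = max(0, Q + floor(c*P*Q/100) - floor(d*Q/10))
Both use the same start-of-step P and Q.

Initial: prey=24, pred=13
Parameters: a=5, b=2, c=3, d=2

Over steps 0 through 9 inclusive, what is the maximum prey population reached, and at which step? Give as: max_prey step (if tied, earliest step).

Step 1: prey: 24+12-6=30; pred: 13+9-2=20
Step 2: prey: 30+15-12=33; pred: 20+18-4=34
Step 3: prey: 33+16-22=27; pred: 34+33-6=61
Step 4: prey: 27+13-32=8; pred: 61+49-12=98
Step 5: prey: 8+4-15=0; pred: 98+23-19=102
Step 6: prey: 0+0-0=0; pred: 102+0-20=82
Step 7: prey: 0+0-0=0; pred: 82+0-16=66
Step 8: prey: 0+0-0=0; pred: 66+0-13=53
Step 9: prey: 0+0-0=0; pred: 53+0-10=43
Max prey = 33 at step 2

Answer: 33 2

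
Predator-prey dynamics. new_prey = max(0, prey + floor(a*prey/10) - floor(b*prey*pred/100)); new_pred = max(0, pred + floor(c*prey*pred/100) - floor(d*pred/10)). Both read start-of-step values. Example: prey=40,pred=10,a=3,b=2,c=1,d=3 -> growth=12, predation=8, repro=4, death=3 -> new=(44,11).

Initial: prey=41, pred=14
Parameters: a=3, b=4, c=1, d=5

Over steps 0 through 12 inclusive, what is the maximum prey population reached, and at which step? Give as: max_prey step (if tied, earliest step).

Step 1: prey: 41+12-22=31; pred: 14+5-7=12
Step 2: prey: 31+9-14=26; pred: 12+3-6=9
Step 3: prey: 26+7-9=24; pred: 9+2-4=7
Step 4: prey: 24+7-6=25; pred: 7+1-3=5
Step 5: prey: 25+7-5=27; pred: 5+1-2=4
Step 6: prey: 27+8-4=31; pred: 4+1-2=3
Step 7: prey: 31+9-3=37; pred: 3+0-1=2
Step 8: prey: 37+11-2=46; pred: 2+0-1=1
Step 9: prey: 46+13-1=58; pred: 1+0-0=1
Step 10: prey: 58+17-2=73; pred: 1+0-0=1
Step 11: prey: 73+21-2=92; pred: 1+0-0=1
Step 12: prey: 92+27-3=116; pred: 1+0-0=1
Max prey = 116 at step 12

Answer: 116 12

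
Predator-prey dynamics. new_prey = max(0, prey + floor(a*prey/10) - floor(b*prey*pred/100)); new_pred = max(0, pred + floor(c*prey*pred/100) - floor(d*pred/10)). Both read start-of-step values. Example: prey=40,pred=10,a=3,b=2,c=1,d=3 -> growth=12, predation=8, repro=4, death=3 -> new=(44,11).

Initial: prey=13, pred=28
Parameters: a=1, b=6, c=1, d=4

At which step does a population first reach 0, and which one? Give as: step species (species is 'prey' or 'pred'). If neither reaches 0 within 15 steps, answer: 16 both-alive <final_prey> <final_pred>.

Step 1: prey: 13+1-21=0; pred: 28+3-11=20
First extinction: prey at step 1

Answer: 1 prey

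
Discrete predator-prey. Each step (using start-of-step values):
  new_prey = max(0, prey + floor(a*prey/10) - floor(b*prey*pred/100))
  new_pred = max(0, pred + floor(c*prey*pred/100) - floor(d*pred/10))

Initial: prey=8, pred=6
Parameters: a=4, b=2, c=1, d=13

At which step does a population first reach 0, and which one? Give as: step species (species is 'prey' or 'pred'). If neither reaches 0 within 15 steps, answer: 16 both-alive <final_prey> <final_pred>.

Answer: 1 pred

Derivation:
Step 1: prey: 8+3-0=11; pred: 6+0-7=0
First extinction: pred at step 1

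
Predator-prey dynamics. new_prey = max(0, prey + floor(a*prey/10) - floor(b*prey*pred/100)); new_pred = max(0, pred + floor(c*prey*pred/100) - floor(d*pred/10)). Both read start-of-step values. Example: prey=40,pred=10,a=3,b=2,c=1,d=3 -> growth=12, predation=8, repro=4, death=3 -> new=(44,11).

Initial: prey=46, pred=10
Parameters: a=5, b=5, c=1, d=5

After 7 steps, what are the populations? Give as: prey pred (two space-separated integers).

Step 1: prey: 46+23-23=46; pred: 10+4-5=9
Step 2: prey: 46+23-20=49; pred: 9+4-4=9
Step 3: prey: 49+24-22=51; pred: 9+4-4=9
Step 4: prey: 51+25-22=54; pred: 9+4-4=9
Step 5: prey: 54+27-24=57; pred: 9+4-4=9
Step 6: prey: 57+28-25=60; pred: 9+5-4=10
Step 7: prey: 60+30-30=60; pred: 10+6-5=11

Answer: 60 11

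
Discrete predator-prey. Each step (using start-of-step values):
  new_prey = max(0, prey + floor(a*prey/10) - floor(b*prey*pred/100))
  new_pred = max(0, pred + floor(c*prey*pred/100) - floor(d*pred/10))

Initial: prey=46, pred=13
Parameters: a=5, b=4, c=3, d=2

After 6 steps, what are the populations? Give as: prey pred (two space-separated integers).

Answer: 0 42

Derivation:
Step 1: prey: 46+23-23=46; pred: 13+17-2=28
Step 2: prey: 46+23-51=18; pred: 28+38-5=61
Step 3: prey: 18+9-43=0; pred: 61+32-12=81
Step 4: prey: 0+0-0=0; pred: 81+0-16=65
Step 5: prey: 0+0-0=0; pred: 65+0-13=52
Step 6: prey: 0+0-0=0; pred: 52+0-10=42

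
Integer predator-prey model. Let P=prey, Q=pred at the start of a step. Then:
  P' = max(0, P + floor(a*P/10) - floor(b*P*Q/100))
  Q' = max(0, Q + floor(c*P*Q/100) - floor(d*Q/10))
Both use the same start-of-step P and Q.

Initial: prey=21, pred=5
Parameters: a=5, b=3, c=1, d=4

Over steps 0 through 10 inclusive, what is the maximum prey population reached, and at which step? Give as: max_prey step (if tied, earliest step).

Answer: 160 7

Derivation:
Step 1: prey: 21+10-3=28; pred: 5+1-2=4
Step 2: prey: 28+14-3=39; pred: 4+1-1=4
Step 3: prey: 39+19-4=54; pred: 4+1-1=4
Step 4: prey: 54+27-6=75; pred: 4+2-1=5
Step 5: prey: 75+37-11=101; pred: 5+3-2=6
Step 6: prey: 101+50-18=133; pred: 6+6-2=10
Step 7: prey: 133+66-39=160; pred: 10+13-4=19
Step 8: prey: 160+80-91=149; pred: 19+30-7=42
Step 9: prey: 149+74-187=36; pred: 42+62-16=88
Step 10: prey: 36+18-95=0; pred: 88+31-35=84
Max prey = 160 at step 7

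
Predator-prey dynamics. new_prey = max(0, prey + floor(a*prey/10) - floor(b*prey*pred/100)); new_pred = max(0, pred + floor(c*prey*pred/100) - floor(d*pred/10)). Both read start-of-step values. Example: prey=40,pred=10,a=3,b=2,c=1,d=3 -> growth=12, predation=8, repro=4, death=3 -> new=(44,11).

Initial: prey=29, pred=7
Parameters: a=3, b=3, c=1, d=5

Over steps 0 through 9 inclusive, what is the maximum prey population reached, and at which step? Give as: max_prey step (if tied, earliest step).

Answer: 123 9

Derivation:
Step 1: prey: 29+8-6=31; pred: 7+2-3=6
Step 2: prey: 31+9-5=35; pred: 6+1-3=4
Step 3: prey: 35+10-4=41; pred: 4+1-2=3
Step 4: prey: 41+12-3=50; pred: 3+1-1=3
Step 5: prey: 50+15-4=61; pred: 3+1-1=3
Step 6: prey: 61+18-5=74; pred: 3+1-1=3
Step 7: prey: 74+22-6=90; pred: 3+2-1=4
Step 8: prey: 90+27-10=107; pred: 4+3-2=5
Step 9: prey: 107+32-16=123; pred: 5+5-2=8
Max prey = 123 at step 9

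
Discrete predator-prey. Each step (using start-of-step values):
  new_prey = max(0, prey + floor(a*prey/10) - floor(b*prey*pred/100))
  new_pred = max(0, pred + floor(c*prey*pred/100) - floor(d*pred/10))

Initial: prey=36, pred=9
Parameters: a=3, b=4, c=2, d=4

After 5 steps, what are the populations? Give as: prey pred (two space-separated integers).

Step 1: prey: 36+10-12=34; pred: 9+6-3=12
Step 2: prey: 34+10-16=28; pred: 12+8-4=16
Step 3: prey: 28+8-17=19; pred: 16+8-6=18
Step 4: prey: 19+5-13=11; pred: 18+6-7=17
Step 5: prey: 11+3-7=7; pred: 17+3-6=14

Answer: 7 14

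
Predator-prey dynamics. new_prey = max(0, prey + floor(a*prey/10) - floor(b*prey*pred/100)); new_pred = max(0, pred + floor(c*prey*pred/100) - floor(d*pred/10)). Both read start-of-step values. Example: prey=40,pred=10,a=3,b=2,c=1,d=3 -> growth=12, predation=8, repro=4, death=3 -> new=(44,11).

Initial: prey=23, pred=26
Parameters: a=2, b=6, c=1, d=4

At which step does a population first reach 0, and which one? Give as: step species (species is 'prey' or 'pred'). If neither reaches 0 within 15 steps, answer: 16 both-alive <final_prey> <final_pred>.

Step 1: prey: 23+4-35=0; pred: 26+5-10=21
First extinction: prey at step 1

Answer: 1 prey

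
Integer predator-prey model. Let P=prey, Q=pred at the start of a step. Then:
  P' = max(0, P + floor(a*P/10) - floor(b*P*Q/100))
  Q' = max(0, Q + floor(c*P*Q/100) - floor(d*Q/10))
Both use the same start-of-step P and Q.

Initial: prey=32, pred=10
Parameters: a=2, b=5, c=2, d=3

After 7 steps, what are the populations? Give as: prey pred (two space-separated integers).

Answer: 2 5

Derivation:
Step 1: prey: 32+6-16=22; pred: 10+6-3=13
Step 2: prey: 22+4-14=12; pred: 13+5-3=15
Step 3: prey: 12+2-9=5; pred: 15+3-4=14
Step 4: prey: 5+1-3=3; pred: 14+1-4=11
Step 5: prey: 3+0-1=2; pred: 11+0-3=8
Step 6: prey: 2+0-0=2; pred: 8+0-2=6
Step 7: prey: 2+0-0=2; pred: 6+0-1=5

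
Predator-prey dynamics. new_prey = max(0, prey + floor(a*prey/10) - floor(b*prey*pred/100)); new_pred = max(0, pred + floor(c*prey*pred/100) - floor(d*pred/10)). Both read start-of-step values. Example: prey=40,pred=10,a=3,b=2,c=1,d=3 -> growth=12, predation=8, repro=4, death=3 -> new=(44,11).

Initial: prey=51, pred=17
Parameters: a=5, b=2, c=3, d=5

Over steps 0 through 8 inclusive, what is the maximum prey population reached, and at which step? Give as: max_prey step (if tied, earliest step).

Step 1: prey: 51+25-17=59; pred: 17+26-8=35
Step 2: prey: 59+29-41=47; pred: 35+61-17=79
Step 3: prey: 47+23-74=0; pred: 79+111-39=151
Step 4: prey: 0+0-0=0; pred: 151+0-75=76
Step 5: prey: 0+0-0=0; pred: 76+0-38=38
Step 6: prey: 0+0-0=0; pred: 38+0-19=19
Step 7: prey: 0+0-0=0; pred: 19+0-9=10
Step 8: prey: 0+0-0=0; pred: 10+0-5=5
Max prey = 59 at step 1

Answer: 59 1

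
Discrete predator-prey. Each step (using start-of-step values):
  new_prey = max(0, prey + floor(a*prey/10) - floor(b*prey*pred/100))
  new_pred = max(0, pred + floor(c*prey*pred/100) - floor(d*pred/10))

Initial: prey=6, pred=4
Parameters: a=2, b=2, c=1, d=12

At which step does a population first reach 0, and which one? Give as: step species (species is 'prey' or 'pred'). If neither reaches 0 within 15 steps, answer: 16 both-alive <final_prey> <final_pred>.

Step 1: prey: 6+1-0=7; pred: 4+0-4=0
First extinction: pred at step 1

Answer: 1 pred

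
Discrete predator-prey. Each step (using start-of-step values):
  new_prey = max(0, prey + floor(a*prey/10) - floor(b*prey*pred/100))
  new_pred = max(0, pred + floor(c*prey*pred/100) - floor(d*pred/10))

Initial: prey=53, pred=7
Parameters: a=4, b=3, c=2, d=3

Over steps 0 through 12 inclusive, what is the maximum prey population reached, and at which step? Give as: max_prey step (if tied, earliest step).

Answer: 66 2

Derivation:
Step 1: prey: 53+21-11=63; pred: 7+7-2=12
Step 2: prey: 63+25-22=66; pred: 12+15-3=24
Step 3: prey: 66+26-47=45; pred: 24+31-7=48
Step 4: prey: 45+18-64=0; pred: 48+43-14=77
Step 5: prey: 0+0-0=0; pred: 77+0-23=54
Step 6: prey: 0+0-0=0; pred: 54+0-16=38
Step 7: prey: 0+0-0=0; pred: 38+0-11=27
Step 8: prey: 0+0-0=0; pred: 27+0-8=19
Step 9: prey: 0+0-0=0; pred: 19+0-5=14
Step 10: prey: 0+0-0=0; pred: 14+0-4=10
Step 11: prey: 0+0-0=0; pred: 10+0-3=7
Step 12: prey: 0+0-0=0; pred: 7+0-2=5
Max prey = 66 at step 2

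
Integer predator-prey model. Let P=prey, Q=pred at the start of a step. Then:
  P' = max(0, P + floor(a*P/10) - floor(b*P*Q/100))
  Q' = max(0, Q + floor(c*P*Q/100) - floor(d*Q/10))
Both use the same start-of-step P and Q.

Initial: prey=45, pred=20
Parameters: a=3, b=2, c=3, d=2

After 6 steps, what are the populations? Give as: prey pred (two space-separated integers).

Answer: 0 60

Derivation:
Step 1: prey: 45+13-18=40; pred: 20+27-4=43
Step 2: prey: 40+12-34=18; pred: 43+51-8=86
Step 3: prey: 18+5-30=0; pred: 86+46-17=115
Step 4: prey: 0+0-0=0; pred: 115+0-23=92
Step 5: prey: 0+0-0=0; pred: 92+0-18=74
Step 6: prey: 0+0-0=0; pred: 74+0-14=60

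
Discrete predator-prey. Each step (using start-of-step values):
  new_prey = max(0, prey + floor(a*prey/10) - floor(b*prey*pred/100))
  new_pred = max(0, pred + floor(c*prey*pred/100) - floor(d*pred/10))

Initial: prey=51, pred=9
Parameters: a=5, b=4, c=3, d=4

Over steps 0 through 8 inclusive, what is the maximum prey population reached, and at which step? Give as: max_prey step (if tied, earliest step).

Step 1: prey: 51+25-18=58; pred: 9+13-3=19
Step 2: prey: 58+29-44=43; pred: 19+33-7=45
Step 3: prey: 43+21-77=0; pred: 45+58-18=85
Step 4: prey: 0+0-0=0; pred: 85+0-34=51
Step 5: prey: 0+0-0=0; pred: 51+0-20=31
Step 6: prey: 0+0-0=0; pred: 31+0-12=19
Step 7: prey: 0+0-0=0; pred: 19+0-7=12
Step 8: prey: 0+0-0=0; pred: 12+0-4=8
Max prey = 58 at step 1

Answer: 58 1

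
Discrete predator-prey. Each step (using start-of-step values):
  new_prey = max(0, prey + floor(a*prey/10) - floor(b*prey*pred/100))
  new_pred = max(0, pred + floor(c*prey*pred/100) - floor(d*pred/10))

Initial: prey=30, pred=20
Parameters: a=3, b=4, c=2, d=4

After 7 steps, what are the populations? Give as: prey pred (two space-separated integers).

Answer: 1 3

Derivation:
Step 1: prey: 30+9-24=15; pred: 20+12-8=24
Step 2: prey: 15+4-14=5; pred: 24+7-9=22
Step 3: prey: 5+1-4=2; pred: 22+2-8=16
Step 4: prey: 2+0-1=1; pred: 16+0-6=10
Step 5: prey: 1+0-0=1; pred: 10+0-4=6
Step 6: prey: 1+0-0=1; pred: 6+0-2=4
Step 7: prey: 1+0-0=1; pred: 4+0-1=3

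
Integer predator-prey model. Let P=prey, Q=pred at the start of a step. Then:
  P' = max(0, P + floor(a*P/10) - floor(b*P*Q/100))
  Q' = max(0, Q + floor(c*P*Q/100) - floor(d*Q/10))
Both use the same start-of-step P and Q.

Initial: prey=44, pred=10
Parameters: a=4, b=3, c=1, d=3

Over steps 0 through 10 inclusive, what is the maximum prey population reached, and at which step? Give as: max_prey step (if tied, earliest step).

Step 1: prey: 44+17-13=48; pred: 10+4-3=11
Step 2: prey: 48+19-15=52; pred: 11+5-3=13
Step 3: prey: 52+20-20=52; pred: 13+6-3=16
Step 4: prey: 52+20-24=48; pred: 16+8-4=20
Step 5: prey: 48+19-28=39; pred: 20+9-6=23
Step 6: prey: 39+15-26=28; pred: 23+8-6=25
Step 7: prey: 28+11-21=18; pred: 25+7-7=25
Step 8: prey: 18+7-13=12; pred: 25+4-7=22
Step 9: prey: 12+4-7=9; pred: 22+2-6=18
Step 10: prey: 9+3-4=8; pred: 18+1-5=14
Max prey = 52 at step 2

Answer: 52 2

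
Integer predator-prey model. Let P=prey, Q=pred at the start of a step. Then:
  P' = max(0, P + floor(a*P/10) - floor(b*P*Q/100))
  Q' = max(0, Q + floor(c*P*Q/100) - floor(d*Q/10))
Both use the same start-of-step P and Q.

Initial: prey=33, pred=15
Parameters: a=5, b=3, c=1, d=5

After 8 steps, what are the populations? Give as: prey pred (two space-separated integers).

Step 1: prey: 33+16-14=35; pred: 15+4-7=12
Step 2: prey: 35+17-12=40; pred: 12+4-6=10
Step 3: prey: 40+20-12=48; pred: 10+4-5=9
Step 4: prey: 48+24-12=60; pred: 9+4-4=9
Step 5: prey: 60+30-16=74; pred: 9+5-4=10
Step 6: prey: 74+37-22=89; pred: 10+7-5=12
Step 7: prey: 89+44-32=101; pred: 12+10-6=16
Step 8: prey: 101+50-48=103; pred: 16+16-8=24

Answer: 103 24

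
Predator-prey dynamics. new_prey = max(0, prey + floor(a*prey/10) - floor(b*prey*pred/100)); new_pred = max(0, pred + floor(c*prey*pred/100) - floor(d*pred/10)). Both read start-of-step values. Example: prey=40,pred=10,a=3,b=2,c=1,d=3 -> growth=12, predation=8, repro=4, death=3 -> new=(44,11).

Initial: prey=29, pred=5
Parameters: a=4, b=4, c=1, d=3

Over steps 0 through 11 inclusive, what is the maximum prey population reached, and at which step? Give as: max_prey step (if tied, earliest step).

Answer: 63 5

Derivation:
Step 1: prey: 29+11-5=35; pred: 5+1-1=5
Step 2: prey: 35+14-7=42; pred: 5+1-1=5
Step 3: prey: 42+16-8=50; pred: 5+2-1=6
Step 4: prey: 50+20-12=58; pred: 6+3-1=8
Step 5: prey: 58+23-18=63; pred: 8+4-2=10
Step 6: prey: 63+25-25=63; pred: 10+6-3=13
Step 7: prey: 63+25-32=56; pred: 13+8-3=18
Step 8: prey: 56+22-40=38; pred: 18+10-5=23
Step 9: prey: 38+15-34=19; pred: 23+8-6=25
Step 10: prey: 19+7-19=7; pred: 25+4-7=22
Step 11: prey: 7+2-6=3; pred: 22+1-6=17
Max prey = 63 at step 5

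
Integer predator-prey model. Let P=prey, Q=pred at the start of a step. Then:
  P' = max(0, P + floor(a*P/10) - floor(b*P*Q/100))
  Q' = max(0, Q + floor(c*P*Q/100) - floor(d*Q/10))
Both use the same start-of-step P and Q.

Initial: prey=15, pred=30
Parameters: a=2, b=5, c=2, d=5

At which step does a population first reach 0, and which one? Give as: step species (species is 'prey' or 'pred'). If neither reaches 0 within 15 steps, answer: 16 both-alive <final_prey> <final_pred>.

Step 1: prey: 15+3-22=0; pred: 30+9-15=24
First extinction: prey at step 1

Answer: 1 prey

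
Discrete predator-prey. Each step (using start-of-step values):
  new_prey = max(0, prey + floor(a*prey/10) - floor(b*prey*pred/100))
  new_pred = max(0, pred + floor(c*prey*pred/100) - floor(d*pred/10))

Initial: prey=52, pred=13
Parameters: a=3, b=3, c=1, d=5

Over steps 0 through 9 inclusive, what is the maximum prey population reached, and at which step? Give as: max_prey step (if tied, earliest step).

Answer: 56 9

Derivation:
Step 1: prey: 52+15-20=47; pred: 13+6-6=13
Step 2: prey: 47+14-18=43; pred: 13+6-6=13
Step 3: prey: 43+12-16=39; pred: 13+5-6=12
Step 4: prey: 39+11-14=36; pred: 12+4-6=10
Step 5: prey: 36+10-10=36; pred: 10+3-5=8
Step 6: prey: 36+10-8=38; pred: 8+2-4=6
Step 7: prey: 38+11-6=43; pred: 6+2-3=5
Step 8: prey: 43+12-6=49; pred: 5+2-2=5
Step 9: prey: 49+14-7=56; pred: 5+2-2=5
Max prey = 56 at step 9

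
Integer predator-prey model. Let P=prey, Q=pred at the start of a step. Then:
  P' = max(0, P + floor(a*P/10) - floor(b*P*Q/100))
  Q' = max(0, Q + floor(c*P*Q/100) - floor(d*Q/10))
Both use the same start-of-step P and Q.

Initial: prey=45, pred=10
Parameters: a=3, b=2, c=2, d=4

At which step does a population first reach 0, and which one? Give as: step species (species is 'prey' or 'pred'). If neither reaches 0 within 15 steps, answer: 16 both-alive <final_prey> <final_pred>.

Answer: 16 both-alive 1 2

Derivation:
Step 1: prey: 45+13-9=49; pred: 10+9-4=15
Step 2: prey: 49+14-14=49; pred: 15+14-6=23
Step 3: prey: 49+14-22=41; pred: 23+22-9=36
Step 4: prey: 41+12-29=24; pred: 36+29-14=51
Step 5: prey: 24+7-24=7; pred: 51+24-20=55
Step 6: prey: 7+2-7=2; pred: 55+7-22=40
Step 7: prey: 2+0-1=1; pred: 40+1-16=25
Step 8: prey: 1+0-0=1; pred: 25+0-10=15
Step 9: prey: 1+0-0=1; pred: 15+0-6=9
Step 10: prey: 1+0-0=1; pred: 9+0-3=6
Step 11: prey: 1+0-0=1; pred: 6+0-2=4
Step 12: prey: 1+0-0=1; pred: 4+0-1=3
Step 13: prey: 1+0-0=1; pred: 3+0-1=2
Step 14: prey: 1+0-0=1; pred: 2+0-0=2
Steps 15-15: state stable at prey=1, pred=2 (no change)
No extinction within 15 steps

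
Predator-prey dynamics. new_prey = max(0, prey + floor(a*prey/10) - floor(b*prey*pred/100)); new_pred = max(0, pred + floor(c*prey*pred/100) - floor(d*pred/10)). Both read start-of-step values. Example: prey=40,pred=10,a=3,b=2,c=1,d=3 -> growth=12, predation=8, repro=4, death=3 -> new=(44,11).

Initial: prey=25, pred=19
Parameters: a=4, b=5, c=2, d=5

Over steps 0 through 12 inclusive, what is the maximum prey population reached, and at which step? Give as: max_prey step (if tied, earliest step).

Step 1: prey: 25+10-23=12; pred: 19+9-9=19
Step 2: prey: 12+4-11=5; pred: 19+4-9=14
Step 3: prey: 5+2-3=4; pred: 14+1-7=8
Step 4: prey: 4+1-1=4; pred: 8+0-4=4
Step 5: prey: 4+1-0=5; pred: 4+0-2=2
Step 6: prey: 5+2-0=7; pred: 2+0-1=1
Step 7: prey: 7+2-0=9; pred: 1+0-0=1
Step 8: prey: 9+3-0=12; pred: 1+0-0=1
Step 9: prey: 12+4-0=16; pred: 1+0-0=1
Step 10: prey: 16+6-0=22; pred: 1+0-0=1
Step 11: prey: 22+8-1=29; pred: 1+0-0=1
Step 12: prey: 29+11-1=39; pred: 1+0-0=1
Max prey = 39 at step 12

Answer: 39 12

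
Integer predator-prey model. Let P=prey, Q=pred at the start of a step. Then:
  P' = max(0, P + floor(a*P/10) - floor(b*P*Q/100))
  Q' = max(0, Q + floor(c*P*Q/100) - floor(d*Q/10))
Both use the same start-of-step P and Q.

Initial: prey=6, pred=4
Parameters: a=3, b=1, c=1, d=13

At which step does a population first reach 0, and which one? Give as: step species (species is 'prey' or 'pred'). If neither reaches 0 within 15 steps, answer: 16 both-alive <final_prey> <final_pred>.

Step 1: prey: 6+1-0=7; pred: 4+0-5=0
First extinction: pred at step 1

Answer: 1 pred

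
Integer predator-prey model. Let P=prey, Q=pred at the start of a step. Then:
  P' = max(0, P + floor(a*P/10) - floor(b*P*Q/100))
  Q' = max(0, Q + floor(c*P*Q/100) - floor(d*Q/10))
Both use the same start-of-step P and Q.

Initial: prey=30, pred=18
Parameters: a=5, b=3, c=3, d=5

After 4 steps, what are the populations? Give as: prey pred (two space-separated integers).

Answer: 4 32

Derivation:
Step 1: prey: 30+15-16=29; pred: 18+16-9=25
Step 2: prey: 29+14-21=22; pred: 25+21-12=34
Step 3: prey: 22+11-22=11; pred: 34+22-17=39
Step 4: prey: 11+5-12=4; pred: 39+12-19=32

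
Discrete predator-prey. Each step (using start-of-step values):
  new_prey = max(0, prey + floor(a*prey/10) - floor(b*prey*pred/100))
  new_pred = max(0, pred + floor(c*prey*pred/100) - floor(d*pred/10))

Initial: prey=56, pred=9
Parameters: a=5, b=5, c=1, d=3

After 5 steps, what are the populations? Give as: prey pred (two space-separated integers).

Answer: 9 18

Derivation:
Step 1: prey: 56+28-25=59; pred: 9+5-2=12
Step 2: prey: 59+29-35=53; pred: 12+7-3=16
Step 3: prey: 53+26-42=37; pred: 16+8-4=20
Step 4: prey: 37+18-37=18; pred: 20+7-6=21
Step 5: prey: 18+9-18=9; pred: 21+3-6=18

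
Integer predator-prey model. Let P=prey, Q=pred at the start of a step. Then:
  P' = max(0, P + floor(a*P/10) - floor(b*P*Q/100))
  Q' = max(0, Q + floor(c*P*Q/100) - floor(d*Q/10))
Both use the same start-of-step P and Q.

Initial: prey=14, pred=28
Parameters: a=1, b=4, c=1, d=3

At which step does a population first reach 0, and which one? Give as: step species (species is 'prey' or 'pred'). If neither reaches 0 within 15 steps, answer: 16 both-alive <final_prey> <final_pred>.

Answer: 1 prey

Derivation:
Step 1: prey: 14+1-15=0; pred: 28+3-8=23
First extinction: prey at step 1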